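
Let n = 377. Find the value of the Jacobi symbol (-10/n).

First reduce: -10 ≡ 367 (mod 377).
Reciprocity: 367 ≡ 3 and 377 ≡ 1 (mod 4), so (367/377) = +(377/367).
Reduce top mod 367: now compute (10/367).
Pull out 2: since 367 ≡ 7 (mod 8), (2/367) = +1.
Reciprocity: 5 ≡ 1 and 367 ≡ 3 (mod 4), so (5/367) = +(367/5).
Reduce top mod 5: now compute (2/5).
Pull out 2: since 5 ≡ 5 (mod 8), (2/5) = -1.
Reached (1/5) = 1. Collecting the sign flips along the way, the symbol is -1.

-1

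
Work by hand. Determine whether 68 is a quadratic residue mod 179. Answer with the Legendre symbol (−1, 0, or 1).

1

Euler's criterion: (68/179) ≡ 68^89 (mod 179).
68^2 ≡ 149 (mod 179)
68^4 ≡ 5 (mod 179)
68^8 ≡ 25 (mod 179)
68^16 ≡ 88 (mod 179)
68^32 ≡ 47 (mod 179)
68^64 ≡ 61 (mod 179)
68^89 = 68^(64+16+8+1) ≡ 1 (mod 179).
Result is 1, so (68/179) = 1.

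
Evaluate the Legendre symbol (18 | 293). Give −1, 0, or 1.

-1

Euler's criterion: (18/293) ≡ 18^146 (mod 293).
18^2 ≡ 31 (mod 293)
18^4 ≡ 82 (mod 293)
18^8 ≡ 278 (mod 293)
18^16 ≡ 225 (mod 293)
18^32 ≡ 229 (mod 293)
18^64 ≡ 287 (mod 293)
18^128 ≡ 36 (mod 293)
18^146 = 18^(128+16+2) ≡ 292 (mod 293).
Result is 292 ≡ −1, so (18/293) = −1.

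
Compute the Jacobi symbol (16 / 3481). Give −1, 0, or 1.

Pull out 2^4: since 3481 ≡ 1 (mod 8), (2/3481) = +1, so (2/3481)^4 = +1.
Reached (1/3481) = 1. Collecting the sign flips along the way, the symbol is +1.

1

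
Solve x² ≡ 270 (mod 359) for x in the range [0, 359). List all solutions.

Since 359 ≡ 3 (mod 4), a square root of 270 is 270^((359+1)/4) = 270^90 mod 359.
Repeated squaring: 270^2≡23, 270^4≡170, 270^8≡180, 270^16≡90, 270^32≡202, 270^64≡237 (mod 359).
270^90 = 270^(64+16+8+2) ≡ 98 (mod 359).
Check: 98² = 9604 ≡ 270 (mod 359). The two roots are 98 and 261.

98, 261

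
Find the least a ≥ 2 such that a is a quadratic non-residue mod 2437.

(2/2437) = −1, so 2 is the smallest positive non-residue mod 2437.

2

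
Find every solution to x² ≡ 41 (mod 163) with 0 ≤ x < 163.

Since 163 ≡ 3 (mod 4), a square root of 41 is 41^((163+1)/4) = 41^41 mod 163.
Repeated squaring: 41^2≡51, 41^4≡156, 41^8≡49, 41^16≡119, 41^32≡143 (mod 163).
41^41 = 41^(32+8+1) ≡ 81 (mod 163).
Check: 81² = 6561 ≡ 41 (mod 163). The two roots are 81 and 82.

81, 82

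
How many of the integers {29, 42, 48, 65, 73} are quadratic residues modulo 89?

(29/89) = -1 → non-residue.
(42/89) = +1 → QR.
(48/89) = -1 → non-residue.
(65/89) = -1 → non-residue.
(73/89) = +1 → QR.
Total quadratic residues among the 5: 2.

2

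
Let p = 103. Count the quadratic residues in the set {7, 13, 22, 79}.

(7/103) = +1 → QR.
(13/103) = +1 → QR.
(22/103) = -1 → non-residue.
(79/103) = +1 → QR.
Total quadratic residues among the 4: 3.

3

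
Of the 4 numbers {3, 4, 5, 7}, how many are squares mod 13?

(3/13) = +1 → QR.
(4/13) = +1 → QR.
(5/13) = -1 → non-residue.
(7/13) = -1 → non-residue.
Total quadratic residues among the 4: 2.

2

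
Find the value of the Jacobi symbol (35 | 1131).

Reciprocity: 35 ≡ 3 and 1131 ≡ 3 (mod 4), so (35/1131) = −(1131/35).
Reduce top mod 35: now compute (11/35).
Reciprocity: 11 ≡ 3 and 35 ≡ 3 (mod 4), so (11/35) = −(35/11).
Reduce top mod 11: now compute (2/11).
Pull out 2: since 11 ≡ 3 (mod 8), (2/11) = -1.
Reached (1/11) = 1. Collecting the sign flips along the way, the symbol is -1.

-1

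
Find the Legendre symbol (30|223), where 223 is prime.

1

Euler's criterion: (30/223) ≡ 30^111 (mod 223).
30^2 ≡ 8 (mod 223)
30^4 ≡ 64 (mod 223)
30^8 ≡ 82 (mod 223)
30^16 ≡ 34 (mod 223)
30^32 ≡ 41 (mod 223)
30^64 ≡ 120 (mod 223)
30^111 = 30^(64+32+8+4+2+1) ≡ 1 (mod 223).
Result is 1, so (30/223) = 1.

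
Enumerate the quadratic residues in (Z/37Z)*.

Square k = 1,…,18 (k and 37−k give the same square):
1²=1, 2²=4, 3²=9, 4²=16, 5²=25, 6²=36, 7²≡12, 8²≡27, 9²≡7, 10²≡26, 11²≡10, 12²≡33, 13²≡21, 14²≡11, 15²≡3, 16²≡34, 17²≡30, 18²≡28 (mod 37).
So the quadratic residues mod 37 are {1, 3, 4, 7, 9, 10, 11, 12, 16, 21, 25, 26, 27, 28, 30, 33, 34, 36}.

1, 3, 4, 7, 9, 10, 11, 12, 16, 21, 25, 26, 27, 28, 30, 33, 34, 36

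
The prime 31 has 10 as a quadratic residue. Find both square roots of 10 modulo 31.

14, 17

Since 31 ≡ 3 (mod 4), a square root of 10 is 10^((31+1)/4) = 10^8 mod 31.
Repeated squaring: 10^2≡7, 10^4≡18, 10^8≡14 (mod 31).
10^8 = 10^(8) ≡ 14 (mod 31).
Check: 14² = 196 ≡ 10 (mod 31). The two roots are 14 and 17.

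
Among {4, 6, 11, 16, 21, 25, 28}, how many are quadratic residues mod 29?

(4/29) = +1 → QR.
(6/29) = +1 → QR.
(11/29) = -1 → non-residue.
(16/29) = +1 → QR.
(21/29) = -1 → non-residue.
(25/29) = +1 → QR.
(28/29) = +1 → QR.
Total quadratic residues among the 7: 5.

5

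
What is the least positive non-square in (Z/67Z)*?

(2/67) = −1, so 2 is the smallest positive non-residue mod 67.

2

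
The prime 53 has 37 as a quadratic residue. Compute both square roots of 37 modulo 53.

53 ≡ 1 (mod 4), so we find a root by search.
Trying successive values, 14² = 196 ≡ 37 (mod 53). The other root is 53 − 14 = 39.

14, 39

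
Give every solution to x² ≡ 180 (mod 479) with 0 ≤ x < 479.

Since 479 ≡ 3 (mod 4), a square root of 180 is 180^((479+1)/4) = 180^120 mod 479.
Repeated squaring: 180^2≡307, 180^4≡365, 180^8≡63, 180^16≡137, 180^32≡88, 180^64≡80 (mod 479).
180^120 = 180^(64+32+16+8) ≡ 132 (mod 479).
Check: 132² = 17424 ≡ 180 (mod 479). The two roots are 132 and 347.

132, 347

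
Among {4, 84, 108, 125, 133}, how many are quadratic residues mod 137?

(4/137) = +1 → QR.
(84/137) = -1 → non-residue.
(108/137) = -1 → non-residue.
(125/137) = -1 → non-residue.
(133/137) = +1 → QR.
Total quadratic residues among the 5: 2.

2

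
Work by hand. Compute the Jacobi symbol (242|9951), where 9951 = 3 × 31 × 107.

Pull out 2: since 9951 ≡ 7 (mod 8), (2/9951) = +1.
Reciprocity: 121 ≡ 1 and 9951 ≡ 3 (mod 4), so (121/9951) = +(9951/121).
Reduce top mod 121: now compute (29/121).
Reciprocity: 29 ≡ 1 and 121 ≡ 1 (mod 4), so (29/121) = +(121/29).
Reduce top mod 29: now compute (5/29).
Reciprocity: 5 ≡ 1 and 29 ≡ 1 (mod 4), so (5/29) = +(29/5).
Reduce top mod 5: now compute (4/5).
Pull out 2^2: since 5 ≡ 5 (mod 8), (2/5) = -1, so (2/5)^2 = +1.
Reached (1/5) = 1. Collecting the sign flips along the way, the symbol is +1.

1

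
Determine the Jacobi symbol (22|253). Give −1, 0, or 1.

Pull out 2: since 253 ≡ 5 (mod 8), (2/253) = -1.
Reciprocity: 11 ≡ 3 and 253 ≡ 1 (mod 4), so (11/253) = +(253/11).
Reduce top mod 11: now compute (0/11).
Top reduces to 0: gcd > 1, so the symbol is 0.

0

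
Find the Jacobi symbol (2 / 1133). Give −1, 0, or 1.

Pull out 2: since 1133 ≡ 5 (mod 8), (2/1133) = -1.
Reached (1/1133) = 1. Collecting the sign flips along the way, the symbol is -1.

-1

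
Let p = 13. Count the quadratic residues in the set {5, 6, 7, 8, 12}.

1

(5/13) = -1 → non-residue.
(6/13) = -1 → non-residue.
(7/13) = -1 → non-residue.
(8/13) = -1 → non-residue.
(12/13) = +1 → QR.
Total quadratic residues among the 5: 1.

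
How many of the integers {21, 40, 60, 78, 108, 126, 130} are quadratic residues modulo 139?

(21/139) = -1 → non-residue.
(40/139) = -1 → non-residue.
(60/139) = -1 → non-residue.
(78/139) = +1 → QR.
(108/139) = -1 → non-residue.
(126/139) = -1 → non-residue.
(130/139) = -1 → non-residue.
Total quadratic residues among the 7: 1.

1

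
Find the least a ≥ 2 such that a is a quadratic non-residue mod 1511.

(2/1511) = +1, so 2 is a residue.
(3/1511) = +1, so 3 is a residue.
(4/1511) = +1, so 4 is a residue.
(5/1511) = +1, so 5 is a residue.
(6/1511) = +1, so 6 is a residue.
(7/1511) = +1, so 7 is a residue.
(8/1511) = +1, so 8 is a residue.
(9/1511) = +1, so 9 is a residue.
(10/1511) = +1, so 10 is a residue.
(11/1511) = −1, so 11 is the smallest positive non-residue mod 1511.

11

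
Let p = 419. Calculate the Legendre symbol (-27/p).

Euler's criterion: (-27/419) ≡ 392^209 (mod 419).
392^2 ≡ 310 (mod 419)
392^4 ≡ 149 (mod 419)
392^8 ≡ 413 (mod 419)
392^16 ≡ 36 (mod 419)
392^32 ≡ 39 (mod 419)
392^64 ≡ 264 (mod 419)
392^128 ≡ 142 (mod 419)
392^209 = 392^(128+64+16+1) ≡ 418 (mod 419).
Result is 418 ≡ −1, so (-27/419) = −1.

-1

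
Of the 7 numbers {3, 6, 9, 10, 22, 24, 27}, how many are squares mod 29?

(3/29) = -1 → non-residue.
(6/29) = +1 → QR.
(9/29) = +1 → QR.
(10/29) = -1 → non-residue.
(22/29) = +1 → QR.
(24/29) = +1 → QR.
(27/29) = -1 → non-residue.
Total quadratic residues among the 7: 4.

4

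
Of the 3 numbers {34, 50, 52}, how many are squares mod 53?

(34/53) = -1 → non-residue.
(50/53) = -1 → non-residue.
(52/53) = +1 → QR.
Total quadratic residues among the 3: 1.

1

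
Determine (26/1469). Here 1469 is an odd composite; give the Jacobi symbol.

0

Pull out 2: since 1469 ≡ 5 (mod 8), (2/1469) = -1.
Reciprocity: 13 ≡ 1 and 1469 ≡ 1 (mod 4), so (13/1469) = +(1469/13).
Reduce top mod 13: now compute (0/13).
Top reduces to 0: gcd > 1, so the symbol is 0.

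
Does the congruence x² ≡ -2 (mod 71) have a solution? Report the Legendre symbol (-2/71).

First reduce: -2 ≡ 69 (mod 71).
Reciprocity: 69 ≡ 1 and 71 ≡ 3 (mod 4), so (69/71) = +(71/69).
Reduce top mod 69: now compute (2/69).
Pull out 2: since 69 ≡ 5 (mod 8), (2/69) = -1.
Reached (1/69) = 1. Collecting the sign flips along the way, the symbol is -1.

-1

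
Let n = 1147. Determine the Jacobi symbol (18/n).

-1

Pull out 2: since 1147 ≡ 3 (mod 8), (2/1147) = -1.
Reciprocity: 9 ≡ 1 and 1147 ≡ 3 (mod 4), so (9/1147) = +(1147/9).
Reduce top mod 9: now compute (4/9).
Pull out 2^2: since 9 ≡ 1 (mod 8), (2/9) = +1, so (2/9)^2 = +1.
Reached (1/9) = 1. Collecting the sign flips along the way, the symbol is -1.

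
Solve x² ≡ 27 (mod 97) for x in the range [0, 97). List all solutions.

97 ≡ 1 (mod 4), so we find a root by search.
Trying successive values, 30² = 900 ≡ 27 (mod 97). The other root is 97 − 30 = 67.

30, 67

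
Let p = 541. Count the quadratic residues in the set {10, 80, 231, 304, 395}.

(10/541) = -1 → non-residue.
(80/541) = +1 → QR.
(231/541) = -1 → non-residue.
(304/541) = +1 → QR.
(395/541) = +1 → QR.
Total quadratic residues among the 5: 3.

3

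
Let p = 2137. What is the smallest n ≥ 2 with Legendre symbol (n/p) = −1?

(2/2137) = +1, so 2 is a residue.
(3/2137) = +1, so 3 is a residue.
(4/2137) = +1, so 4 is a residue.
(5/2137) = −1, so 5 is the smallest positive non-residue mod 2137.

5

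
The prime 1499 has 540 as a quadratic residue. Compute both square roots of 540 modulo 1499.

Since 1499 ≡ 3 (mod 4), a square root of 540 is 540^((1499+1)/4) = 540^375 mod 1499.
Repeated squaring: 540^2≡794, 540^4≡856, 540^8≡1224, 540^16≡675, 540^32≡1428, 540^64≡544, 540^128≡633, 540^256≡456 (mod 1499).
540^375 = 540^(256+64+32+16+4+2+1) ≡ 900 (mod 1499).
Check: 900² = 810000 ≡ 540 (mod 1499). The two roots are 599 and 900.

599, 900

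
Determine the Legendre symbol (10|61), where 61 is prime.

-1

Pull out 2: since 61 ≡ 5 (mod 8), (2/61) = -1.
Reciprocity: 5 ≡ 1 and 61 ≡ 1 (mod 4), so (5/61) = +(61/5).
Reduce top mod 5: now compute (1/5).
Reached (1/5) = 1. Collecting the sign flips along the way, the symbol is -1.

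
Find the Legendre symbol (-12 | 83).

-1

First reduce: -12 ≡ 71 (mod 83).
Reciprocity: 71 ≡ 3 and 83 ≡ 3 (mod 4), so (71/83) = −(83/71).
Reduce top mod 71: now compute (12/71).
Pull out 2^2: since 71 ≡ 7 (mod 8), (2/71) = +1, so (2/71)^2 = +1.
Reciprocity: 3 ≡ 3 and 71 ≡ 3 (mod 4), so (3/71) = −(71/3).
Reduce top mod 3: now compute (2/3).
Pull out 2: since 3 ≡ 3 (mod 8), (2/3) = -1.
Reached (1/3) = 1. Collecting the sign flips along the way, the symbol is -1.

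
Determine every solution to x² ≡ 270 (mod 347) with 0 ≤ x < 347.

Since 347 ≡ 3 (mod 4), a square root of 270 is 270^((347+1)/4) = 270^87 mod 347.
Repeated squaring: 270^2≡30, 270^4≡206, 270^8≡102, 270^16≡341, 270^32≡36, 270^64≡255 (mod 347).
270^87 = 270^(64+16+4+2+1) ≡ 116 (mod 347).
Check: 116² = 13456 ≡ 270 (mod 347). The two roots are 116 and 231.

116, 231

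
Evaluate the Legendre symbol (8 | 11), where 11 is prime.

Euler's criterion: (8/11) ≡ 8^5 (mod 11).
8^2 ≡ 9 (mod 11)
8^4 ≡ 4 (mod 11)
8^5 = 8^(4+1) ≡ 10 (mod 11).
Result is 10 ≡ −1, so (8/11) = −1.

-1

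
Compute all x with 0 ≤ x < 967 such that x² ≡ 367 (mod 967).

Since 967 ≡ 3 (mod 4), a square root of 367 is 367^((967+1)/4) = 367^242 mod 967.
Repeated squaring: 367^2≡276, 367^4≡750, 367^8≡673, 367^16≡373, 367^32≡848, 367^64≡623, 367^128≡362 (mod 967).
367^242 = 367^(128+64+32+16+2) ≡ 657 (mod 967).
Check: 657² = 431649 ≡ 367 (mod 967). The two roots are 310 and 657.

310, 657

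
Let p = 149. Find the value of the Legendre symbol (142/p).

1

Euler's criterion: (142/149) ≡ 142^74 (mod 149).
142^2 ≡ 49 (mod 149)
142^4 ≡ 17 (mod 149)
142^8 ≡ 140 (mod 149)
142^16 ≡ 81 (mod 149)
142^32 ≡ 5 (mod 149)
142^64 ≡ 25 (mod 149)
142^74 = 142^(64+8+2) ≡ 1 (mod 149).
Result is 1, so (142/149) = 1.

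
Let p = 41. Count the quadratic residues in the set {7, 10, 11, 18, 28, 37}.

(7/41) = -1 → non-residue.
(10/41) = +1 → QR.
(11/41) = -1 → non-residue.
(18/41) = +1 → QR.
(28/41) = -1 → non-residue.
(37/41) = +1 → QR.
Total quadratic residues among the 6: 3.

3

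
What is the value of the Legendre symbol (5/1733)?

-1

Reciprocity: 5 ≡ 1 and 1733 ≡ 1 (mod 4), so (5/1733) = +(1733/5).
Reduce top mod 5: now compute (3/5).
Reciprocity: 3 ≡ 3 and 5 ≡ 1 (mod 4), so (3/5) = +(5/3).
Reduce top mod 3: now compute (2/3).
Pull out 2: since 3 ≡ 3 (mod 8), (2/3) = -1.
Reached (1/3) = 1. Collecting the sign flips along the way, the symbol is -1.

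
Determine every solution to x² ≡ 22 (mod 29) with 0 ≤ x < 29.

29 ≡ 1 (mod 4), so we find a root by search.
Trying successive values, 14² = 196 ≡ 22 (mod 29). The other root is 29 − 14 = 15.

14, 15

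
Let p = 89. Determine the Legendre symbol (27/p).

-1

Euler's criterion: (27/89) ≡ 27^44 (mod 89).
27^2 ≡ 17 (mod 89)
27^4 ≡ 22 (mod 89)
27^8 ≡ 39 (mod 89)
27^16 ≡ 8 (mod 89)
27^32 ≡ 64 (mod 89)
27^44 = 27^(32+8+4) ≡ 88 (mod 89).
Result is 88 ≡ −1, so (27/89) = −1.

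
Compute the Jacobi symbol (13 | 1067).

1

Reciprocity: 13 ≡ 1 and 1067 ≡ 3 (mod 4), so (13/1067) = +(1067/13).
Reduce top mod 13: now compute (1/13).
Reached (1/13) = 1. Collecting the sign flips along the way, the symbol is +1.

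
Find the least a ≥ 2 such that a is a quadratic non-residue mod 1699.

(2/1699) = −1, so 2 is the smallest positive non-residue mod 1699.

2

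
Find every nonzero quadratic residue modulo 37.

1,3,4,7,9,10,11,12,16,21,25,26,27,28,30,33,34,36

Square k = 1,…,18 (k and 37−k give the same square):
1²=1, 2²=4, 3²=9, 4²=16, 5²=25, 6²=36, 7²≡12, 8²≡27, 9²≡7, 10²≡26, 11²≡10, 12²≡33, 13²≡21, 14²≡11, 15²≡3, 16²≡34, 17²≡30, 18²≡28 (mod 37).
So the quadratic residues mod 37 are {1, 3, 4, 7, 9, 10, 11, 12, 16, 21, 25, 26, 27, 28, 30, 33, 34, 36}.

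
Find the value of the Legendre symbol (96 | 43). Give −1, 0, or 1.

1

First reduce: 96 ≡ 10 (mod 43).
Pull out 2: since 43 ≡ 3 (mod 8), (2/43) = -1.
Reciprocity: 5 ≡ 1 and 43 ≡ 3 (mod 4), so (5/43) = +(43/5).
Reduce top mod 5: now compute (3/5).
Reciprocity: 3 ≡ 3 and 5 ≡ 1 (mod 4), so (3/5) = +(5/3).
Reduce top mod 3: now compute (2/3).
Pull out 2: since 3 ≡ 3 (mod 8), (2/3) = -1.
Reached (1/3) = 1. Collecting the sign flips along the way, the symbol is +1.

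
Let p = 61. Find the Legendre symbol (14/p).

Euler's criterion: (14/61) ≡ 14^30 (mod 61).
14^2 ≡ 13 (mod 61)
14^4 ≡ 47 (mod 61)
14^8 ≡ 13 (mod 61)
14^16 ≡ 47 (mod 61)
14^30 = 14^(16+8+4+2) ≡ 1 (mod 61).
Result is 1, so (14/61) = 1.

1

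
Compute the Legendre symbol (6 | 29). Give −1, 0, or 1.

Euler's criterion: (6/29) ≡ 6^14 (mod 29).
6^2 ≡ 7 (mod 29)
6^4 ≡ 20 (mod 29)
6^8 ≡ 23 (mod 29)
6^14 = 6^(8+4+2) ≡ 1 (mod 29).
Result is 1, so (6/29) = 1.

1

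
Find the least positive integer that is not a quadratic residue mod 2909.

2

(2/2909) = −1, so 2 is the smallest positive non-residue mod 2909.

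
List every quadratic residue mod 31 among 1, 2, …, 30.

Square k = 1,…,15 (k and 31−k give the same square):
1²=1, 2²=4, 3²=9, 4²=16, 5²=25, 6²≡5, 7²≡18, 8²≡2, 9²≡19, 10²≡7, 11²≡28, 12²≡20, 13²≡14, 14²≡10, 15²≡8 (mod 31).
So the quadratic residues mod 31 are {1, 2, 4, 5, 7, 8, 9, 10, 14, 16, 18, 19, 20, 25, 28}.

1 2 4 5 7 8 9 10 14 16 18 19 20 25 28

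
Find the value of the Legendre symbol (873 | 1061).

Reciprocity: 873 ≡ 1 and 1061 ≡ 1 (mod 4), so (873/1061) = +(1061/873).
Reduce top mod 873: now compute (188/873).
Pull out 2^2: since 873 ≡ 1 (mod 8), (2/873) = +1, so (2/873)^2 = +1.
Reciprocity: 47 ≡ 3 and 873 ≡ 1 (mod 4), so (47/873) = +(873/47).
Reduce top mod 47: now compute (27/47).
Reciprocity: 27 ≡ 3 and 47 ≡ 3 (mod 4), so (27/47) = −(47/27).
Reduce top mod 27: now compute (20/27).
Pull out 2^2: since 27 ≡ 3 (mod 8), (2/27) = -1, so (2/27)^2 = +1.
Reciprocity: 5 ≡ 1 and 27 ≡ 3 (mod 4), so (5/27) = +(27/5).
Reduce top mod 5: now compute (2/5).
Pull out 2: since 5 ≡ 5 (mod 8), (2/5) = -1.
Reached (1/5) = 1. Collecting the sign flips along the way, the symbol is +1.

1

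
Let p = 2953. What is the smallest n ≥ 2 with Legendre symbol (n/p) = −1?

(2/2953) = +1, so 2 is a residue.
(3/2953) = +1, so 3 is a residue.
(4/2953) = +1, so 4 is a residue.
(5/2953) = −1, so 5 is the smallest positive non-residue mod 2953.

5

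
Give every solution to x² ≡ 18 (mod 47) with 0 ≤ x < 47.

21, 26

Since 47 ≡ 3 (mod 4), a square root of 18 is 18^((47+1)/4) = 18^12 mod 47.
Repeated squaring: 18^2≡42, 18^4≡25, 18^8≡14 (mod 47).
18^12 = 18^(8+4) ≡ 21 (mod 47).
Check: 21² = 441 ≡ 18 (mod 47). The two roots are 21 and 26.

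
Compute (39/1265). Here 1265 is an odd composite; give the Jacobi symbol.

Reciprocity: 39 ≡ 3 and 1265 ≡ 1 (mod 4), so (39/1265) = +(1265/39).
Reduce top mod 39: now compute (17/39).
Reciprocity: 17 ≡ 1 and 39 ≡ 3 (mod 4), so (17/39) = +(39/17).
Reduce top mod 17: now compute (5/17).
Reciprocity: 5 ≡ 1 and 17 ≡ 1 (mod 4), so (5/17) = +(17/5).
Reduce top mod 5: now compute (2/5).
Pull out 2: since 5 ≡ 5 (mod 8), (2/5) = -1.
Reached (1/5) = 1. Collecting the sign flips along the way, the symbol is -1.

-1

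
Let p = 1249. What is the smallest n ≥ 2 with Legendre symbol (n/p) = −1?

7

(2/1249) = +1, so 2 is a residue.
(3/1249) = +1, so 3 is a residue.
(4/1249) = +1, so 4 is a residue.
(5/1249) = +1, so 5 is a residue.
(6/1249) = +1, so 6 is a residue.
(7/1249) = −1, so 7 is the smallest positive non-residue mod 1249.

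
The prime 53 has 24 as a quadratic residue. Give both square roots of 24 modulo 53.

17, 36

53 ≡ 1 (mod 4), so we find a root by search.
Trying successive values, 17² = 289 ≡ 24 (mod 53). The other root is 53 − 17 = 36.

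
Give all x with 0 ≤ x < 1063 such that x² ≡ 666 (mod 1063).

Since 1063 ≡ 3 (mod 4), a square root of 666 is 666^((1063+1)/4) = 666^266 mod 1063.
Repeated squaring: 666^2≡285, 666^4≡437, 666^8≡692, 666^16≡514, 666^32≡572, 666^64≡843, 666^128≡565, 666^256≡325 (mod 1063).
666^266 = 666^(256+8+2) ≡ 789 (mod 1063).
Check: 789² = 622521 ≡ 666 (mod 1063). The two roots are 274 and 789.

274, 789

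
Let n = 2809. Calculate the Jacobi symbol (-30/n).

1

First reduce: -30 ≡ 2779 (mod 2809).
Reciprocity: 2779 ≡ 3 and 2809 ≡ 1 (mod 4), so (2779/2809) = +(2809/2779).
Reduce top mod 2779: now compute (30/2779).
Pull out 2: since 2779 ≡ 3 (mod 8), (2/2779) = -1.
Reciprocity: 15 ≡ 3 and 2779 ≡ 3 (mod 4), so (15/2779) = −(2779/15).
Reduce top mod 15: now compute (4/15).
Pull out 2^2: since 15 ≡ 7 (mod 8), (2/15) = +1, so (2/15)^2 = +1.
Reached (1/15) = 1. Collecting the sign flips along the way, the symbol is +1.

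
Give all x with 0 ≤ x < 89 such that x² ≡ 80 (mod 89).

13, 76

89 ≡ 1 (mod 4), so we find a root by search.
Trying successive values, 13² = 169 ≡ 80 (mod 89). The other root is 89 − 13 = 76.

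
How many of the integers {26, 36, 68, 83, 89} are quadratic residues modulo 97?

2

(26/97) = -1 → non-residue.
(36/97) = +1 → QR.
(68/97) = -1 → non-residue.
(83/97) = -1 → non-residue.
(89/97) = +1 → QR.
Total quadratic residues among the 5: 2.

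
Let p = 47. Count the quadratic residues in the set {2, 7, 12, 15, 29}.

(2/47) = +1 → QR.
(7/47) = +1 → QR.
(12/47) = +1 → QR.
(15/47) = -1 → non-residue.
(29/47) = -1 → non-residue.
Total quadratic residues among the 5: 3.

3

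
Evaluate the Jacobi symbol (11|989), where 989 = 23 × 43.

Reciprocity: 11 ≡ 3 and 989 ≡ 1 (mod 4), so (11/989) = +(989/11).
Reduce top mod 11: now compute (10/11).
Pull out 2: since 11 ≡ 3 (mod 8), (2/11) = -1.
Reciprocity: 5 ≡ 1 and 11 ≡ 3 (mod 4), so (5/11) = +(11/5).
Reduce top mod 5: now compute (1/5).
Reached (1/5) = 1. Collecting the sign flips along the way, the symbol is -1.

-1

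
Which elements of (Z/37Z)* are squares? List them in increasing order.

1, 3, 4, 7, 9, 10, 11, 12, 16, 21, 25, 26, 27, 28, 30, 33, 34, 36

Square k = 1,…,18 (k and 37−k give the same square):
1²=1, 2²=4, 3²=9, 4²=16, 5²=25, 6²=36, 7²≡12, 8²≡27, 9²≡7, 10²≡26, 11²≡10, 12²≡33, 13²≡21, 14²≡11, 15²≡3, 16²≡34, 17²≡30, 18²≡28 (mod 37).
So the quadratic residues mod 37 are {1, 3, 4, 7, 9, 10, 11, 12, 16, 21, 25, 26, 27, 28, 30, 33, 34, 36}.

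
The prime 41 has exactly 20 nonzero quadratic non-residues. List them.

Square k = 1,…,20 (k and 41−k give the same square):
1²=1, 2²=4, 3²=9, 4²=16, 5²=25, 6²=36, 7²≡8, 8²≡23, 9²≡40, 10²≡18, 11²≡39, 12²≡21, 13²≡5, 14²≡32, 15²≡20, 16²≡10, 17²≡2, 18²≡37, 19²≡33, 20²≡31 (mod 41).
The residues are {1, 2, 4, 5, 8, 9, 10, 16, 18, 20, 21, 23, 25, 31, 32, 33, 36, 37, 39, 40}; the non-residues are the remaining 20 nonzero classes.

3,6,7,11,12,13,14,15,17,19,22,24,26,27,28,29,30,34,35,38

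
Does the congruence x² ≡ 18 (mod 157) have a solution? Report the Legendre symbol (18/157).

Euler's criterion: (18/157) ≡ 18^78 (mod 157).
18^2 ≡ 10 (mod 157)
18^4 ≡ 100 (mod 157)
18^8 ≡ 109 (mod 157)
18^16 ≡ 106 (mod 157)
18^32 ≡ 89 (mod 157)
18^64 ≡ 71 (mod 157)
18^78 = 18^(64+8+4+2) ≡ 156 (mod 157).
Result is 156 ≡ −1, so (18/157) = −1.

-1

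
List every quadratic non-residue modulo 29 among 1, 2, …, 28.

Square k = 1,…,14 (k and 29−k give the same square):
1²=1, 2²=4, 3²=9, 4²=16, 5²=25, 6²≡7, 7²≡20, 8²≡6, 9²≡23, 10²≡13, 11²≡5, 12²≡28, 13²≡24, 14²≡22 (mod 29).
The residues are {1, 4, 5, 6, 7, 9, 13, 16, 20, 22, 23, 24, 25, 28}; the non-residues are the remaining 14 nonzero classes.

2,3,8,10,11,12,14,15,17,18,19,21,26,27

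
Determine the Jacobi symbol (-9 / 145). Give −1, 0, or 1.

First reduce: -9 ≡ 136 (mod 145).
Pull out 2^3: since 145 ≡ 1 (mod 8), (2/145) = +1, so (2/145)^3 = +1.
Reciprocity: 17 ≡ 1 and 145 ≡ 1 (mod 4), so (17/145) = +(145/17).
Reduce top mod 17: now compute (9/17).
Reciprocity: 9 ≡ 1 and 17 ≡ 1 (mod 4), so (9/17) = +(17/9).
Reduce top mod 9: now compute (8/9).
Pull out 2^3: since 9 ≡ 1 (mod 8), (2/9) = +1, so (2/9)^3 = +1.
Reached (1/9) = 1. Collecting the sign flips along the way, the symbol is +1.

1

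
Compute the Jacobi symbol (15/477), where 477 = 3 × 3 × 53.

Reciprocity: 15 ≡ 3 and 477 ≡ 1 (mod 4), so (15/477) = +(477/15).
Reduce top mod 15: now compute (12/15).
Pull out 2^2: since 15 ≡ 7 (mod 8), (2/15) = +1, so (2/15)^2 = +1.
Reciprocity: 3 ≡ 3 and 15 ≡ 3 (mod 4), so (3/15) = −(15/3).
Reduce top mod 3: now compute (0/3).
Top reduces to 0: gcd > 1, so the symbol is 0.

0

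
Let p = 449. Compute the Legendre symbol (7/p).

Reciprocity: 7 ≡ 3 and 449 ≡ 1 (mod 4), so (7/449) = +(449/7).
Reduce top mod 7: now compute (1/7).
Reached (1/7) = 1. Collecting the sign flips along the way, the symbol is +1.

1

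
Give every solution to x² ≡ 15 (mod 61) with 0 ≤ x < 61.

25, 36

61 ≡ 1 (mod 4), so we find a root by search.
Trying successive values, 25² = 625 ≡ 15 (mod 61). The other root is 61 − 25 = 36.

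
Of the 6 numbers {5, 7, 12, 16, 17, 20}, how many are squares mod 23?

(5/23) = -1 → non-residue.
(7/23) = -1 → non-residue.
(12/23) = +1 → QR.
(16/23) = +1 → QR.
(17/23) = -1 → non-residue.
(20/23) = -1 → non-residue.
Total quadratic residues among the 6: 2.

2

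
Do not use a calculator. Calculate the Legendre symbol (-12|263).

-1

Euler's criterion: (-12/263) ≡ 251^131 (mod 263).
251^2 ≡ 144 (mod 263)
251^4 ≡ 222 (mod 263)
251^8 ≡ 103 (mod 263)
251^16 ≡ 89 (mod 263)
251^32 ≡ 31 (mod 263)
251^64 ≡ 172 (mod 263)
251^128 ≡ 128 (mod 263)
251^131 = 251^(128+2+1) ≡ 262 (mod 263).
Result is 262 ≡ −1, so (-12/263) = −1.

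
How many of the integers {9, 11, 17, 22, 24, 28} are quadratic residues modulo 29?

(9/29) = +1 → QR.
(11/29) = -1 → non-residue.
(17/29) = -1 → non-residue.
(22/29) = +1 → QR.
(24/29) = +1 → QR.
(28/29) = +1 → QR.
Total quadratic residues among the 6: 4.

4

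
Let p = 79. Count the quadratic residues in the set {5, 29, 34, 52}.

2

(5/79) = +1 → QR.
(29/79) = -1 → non-residue.
(34/79) = -1 → non-residue.
(52/79) = +1 → QR.
Total quadratic residues among the 4: 2.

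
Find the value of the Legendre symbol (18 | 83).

-1

Euler's criterion: (18/83) ≡ 18^41 (mod 83).
18^2 ≡ 75 (mod 83)
18^4 ≡ 64 (mod 83)
18^8 ≡ 29 (mod 83)
18^16 ≡ 11 (mod 83)
18^32 ≡ 38 (mod 83)
18^41 = 18^(32+8+1) ≡ 82 (mod 83).
Result is 82 ≡ −1, so (18/83) = −1.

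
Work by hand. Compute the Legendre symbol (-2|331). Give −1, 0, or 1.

1

First reduce: -2 ≡ 329 (mod 331).
Reciprocity: 329 ≡ 1 and 331 ≡ 3 (mod 4), so (329/331) = +(331/329).
Reduce top mod 329: now compute (2/329).
Pull out 2: since 329 ≡ 1 (mod 8), (2/329) = +1.
Reached (1/329) = 1. Collecting the sign flips along the way, the symbol is +1.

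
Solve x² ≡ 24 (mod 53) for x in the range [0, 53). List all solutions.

53 ≡ 1 (mod 4), so we find a root by search.
Trying successive values, 17² = 289 ≡ 24 (mod 53). The other root is 53 − 17 = 36.

17, 36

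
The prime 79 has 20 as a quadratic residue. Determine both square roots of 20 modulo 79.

Since 79 ≡ 3 (mod 4), a square root of 20 is 20^((79+1)/4) = 20^20 mod 79.
Repeated squaring: 20^2≡5, 20^4≡25, 20^8≡72, 20^16≡49 (mod 79).
20^20 = 20^(16+4) ≡ 40 (mod 79).
Check: 40² = 1600 ≡ 20 (mod 79). The two roots are 39 and 40.

39, 40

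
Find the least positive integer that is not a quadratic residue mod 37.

2

(2/37) = −1, so 2 is the smallest positive non-residue mod 37.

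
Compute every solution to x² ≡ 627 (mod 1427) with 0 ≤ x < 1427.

Since 1427 ≡ 3 (mod 4), a square root of 627 is 627^((1427+1)/4) = 627^357 mod 1427.
Repeated squaring: 627^2≡704, 627^4≡447, 627^8≡29, 627^16≡841, 627^32≡916, 627^64≡1407, 627^128≡400, 627^256≡176 (mod 1427).
627^357 = 627^(256+64+32+4+1) ≡ 59 (mod 1427).
Check: 59² = 3481 ≡ 627 (mod 1427). The two roots are 59 and 1368.

59, 1368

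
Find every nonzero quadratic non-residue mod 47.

5, 10, 11, 13, 15, 19, 20, 22, 23, 26, 29, 30, 31, 33, 35, 38, 39, 40, 41, 43, 44, 45, 46

Square k = 1,…,23 (k and 47−k give the same square):
1²=1, 2²=4, 3²=9, 4²=16, 5²=25, 6²=36, 7²≡2, 8²≡17, 9²≡34, 10²≡6, 11²≡27, 12²≡3, 13²≡28, 14²≡8, 15²≡37, 16²≡21, 17²≡7, 18²≡42, 19²≡32, 20²≡24, 21²≡18, 22²≡14, 23²≡12 (mod 47).
The residues are {1, 2, 3, 4, 6, 7, 8, 9, 12, 14, 16, 17, 18, 21, 24, 25, 27, 28, 32, 34, 36, 37, 42}; the non-residues are the remaining 23 nonzero classes.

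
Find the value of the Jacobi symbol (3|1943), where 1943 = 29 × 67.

Reciprocity: 3 ≡ 3 and 1943 ≡ 3 (mod 4), so (3/1943) = −(1943/3).
Reduce top mod 3: now compute (2/3).
Pull out 2: since 3 ≡ 3 (mod 8), (2/3) = -1.
Reached (1/3) = 1. Collecting the sign flips along the way, the symbol is +1.

1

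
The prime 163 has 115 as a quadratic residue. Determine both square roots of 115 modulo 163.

21, 142

Since 163 ≡ 3 (mod 4), a square root of 115 is 115^((163+1)/4) = 115^41 mod 163.
Repeated squaring: 115^2≡22, 115^4≡158, 115^8≡25, 115^16≡136, 115^32≡77 (mod 163).
115^41 = 115^(32+8+1) ≡ 21 (mod 163).
Check: 21² = 441 ≡ 115 (mod 163). The two roots are 21 and 142.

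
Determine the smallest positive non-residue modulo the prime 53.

2

(2/53) = −1, so 2 is the smallest positive non-residue mod 53.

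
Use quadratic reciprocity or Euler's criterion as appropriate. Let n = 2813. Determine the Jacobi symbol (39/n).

Reciprocity: 39 ≡ 3 and 2813 ≡ 1 (mod 4), so (39/2813) = +(2813/39).
Reduce top mod 39: now compute (5/39).
Reciprocity: 5 ≡ 1 and 39 ≡ 3 (mod 4), so (5/39) = +(39/5).
Reduce top mod 5: now compute (4/5).
Pull out 2^2: since 5 ≡ 5 (mod 8), (2/5) = -1, so (2/5)^2 = +1.
Reached (1/5) = 1. Collecting the sign flips along the way, the symbol is +1.

1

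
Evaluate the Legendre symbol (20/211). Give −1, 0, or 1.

Pull out 2^2: since 211 ≡ 3 (mod 8), (2/211) = -1, so (2/211)^2 = +1.
Reciprocity: 5 ≡ 1 and 211 ≡ 3 (mod 4), so (5/211) = +(211/5).
Reduce top mod 5: now compute (1/5).
Reached (1/5) = 1. Collecting the sign flips along the way, the symbol is +1.

1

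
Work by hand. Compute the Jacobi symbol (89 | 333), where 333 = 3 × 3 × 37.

-1

Reciprocity: 89 ≡ 1 and 333 ≡ 1 (mod 4), so (89/333) = +(333/89).
Reduce top mod 89: now compute (66/89).
Pull out 2: since 89 ≡ 1 (mod 8), (2/89) = +1.
Reciprocity: 33 ≡ 1 and 89 ≡ 1 (mod 4), so (33/89) = +(89/33).
Reduce top mod 33: now compute (23/33).
Reciprocity: 23 ≡ 3 and 33 ≡ 1 (mod 4), so (23/33) = +(33/23).
Reduce top mod 23: now compute (10/23).
Pull out 2: since 23 ≡ 7 (mod 8), (2/23) = +1.
Reciprocity: 5 ≡ 1 and 23 ≡ 3 (mod 4), so (5/23) = +(23/5).
Reduce top mod 5: now compute (3/5).
Reciprocity: 3 ≡ 3 and 5 ≡ 1 (mod 4), so (3/5) = +(5/3).
Reduce top mod 3: now compute (2/3).
Pull out 2: since 3 ≡ 3 (mod 8), (2/3) = -1.
Reached (1/3) = 1. Collecting the sign flips along the way, the symbol is -1.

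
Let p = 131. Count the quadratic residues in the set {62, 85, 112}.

2

(62/131) = +1 → QR.
(85/131) = -1 → non-residue.
(112/131) = +1 → QR.
Total quadratic residues among the 3: 2.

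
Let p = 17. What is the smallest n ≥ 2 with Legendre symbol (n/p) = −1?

3

(2/17) = +1, so 2 is a residue.
(3/17) = −1, so 3 is the smallest positive non-residue mod 17.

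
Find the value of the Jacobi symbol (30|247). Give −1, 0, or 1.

Pull out 2: since 247 ≡ 7 (mod 8), (2/247) = +1.
Reciprocity: 15 ≡ 3 and 247 ≡ 3 (mod 4), so (15/247) = −(247/15).
Reduce top mod 15: now compute (7/15).
Reciprocity: 7 ≡ 3 and 15 ≡ 3 (mod 4), so (7/15) = −(15/7).
Reduce top mod 7: now compute (1/7).
Reached (1/7) = 1. Collecting the sign flips along the way, the symbol is +1.

1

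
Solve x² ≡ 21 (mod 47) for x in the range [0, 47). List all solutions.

16, 31

Since 47 ≡ 3 (mod 4), a square root of 21 is 21^((47+1)/4) = 21^12 mod 47.
Repeated squaring: 21^2≡18, 21^4≡42, 21^8≡25 (mod 47).
21^12 = 21^(8+4) ≡ 16 (mod 47).
Check: 16² = 256 ≡ 21 (mod 47). The two roots are 16 and 31.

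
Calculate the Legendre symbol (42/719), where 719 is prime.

1

Euler's criterion: (42/719) ≡ 42^359 (mod 719).
42^2 ≡ 326 (mod 719)
42^4 ≡ 583 (mod 719)
42^8 ≡ 521 (mod 719)
42^16 ≡ 378 (mod 719)
42^32 ≡ 522 (mod 719)
42^64 ≡ 702 (mod 719)
42^128 ≡ 289 (mod 719)
42^256 ≡ 117 (mod 719)
42^359 = 42^(256+64+32+4+2+1) ≡ 1 (mod 719).
Result is 1, so (42/719) = 1.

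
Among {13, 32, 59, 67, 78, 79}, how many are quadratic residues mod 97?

(13/97) = -1 → non-residue.
(32/97) = +1 → QR.
(59/97) = -1 → non-residue.
(67/97) = -1 → non-residue.
(78/97) = -1 → non-residue.
(79/97) = +1 → QR.
Total quadratic residues among the 6: 2.

2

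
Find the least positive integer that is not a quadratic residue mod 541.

(2/541) = −1, so 2 is the smallest positive non-residue mod 541.

2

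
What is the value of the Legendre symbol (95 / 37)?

Euler's criterion: (95/37) ≡ 21^18 (mod 37).
21^2 ≡ 34 (mod 37)
21^4 ≡ 9 (mod 37)
21^8 ≡ 7 (mod 37)
21^16 ≡ 12 (mod 37)
21^18 = 21^(16+2) ≡ 1 (mod 37).
Result is 1, so (95/37) = 1.

1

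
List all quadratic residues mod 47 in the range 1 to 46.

1, 2, 3, 4, 6, 7, 8, 9, 12, 14, 16, 17, 18, 21, 24, 25, 27, 28, 32, 34, 36, 37, 42

Square k = 1,…,23 (k and 47−k give the same square):
1²=1, 2²=4, 3²=9, 4²=16, 5²=25, 6²=36, 7²≡2, 8²≡17, 9²≡34, 10²≡6, 11²≡27, 12²≡3, 13²≡28, 14²≡8, 15²≡37, 16²≡21, 17²≡7, 18²≡42, 19²≡32, 20²≡24, 21²≡18, 22²≡14, 23²≡12 (mod 47).
So the quadratic residues mod 47 are {1, 2, 3, 4, 6, 7, 8, 9, 12, 14, 16, 17, 18, 21, 24, 25, 27, 28, 32, 34, 36, 37, 42}.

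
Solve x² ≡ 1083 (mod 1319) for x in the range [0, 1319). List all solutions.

Since 1319 ≡ 3 (mod 4), a square root of 1083 is 1083^((1319+1)/4) = 1083^330 mod 1319.
Repeated squaring: 1083^2≡298, 1083^4≡431, 1083^8≡1101, 1083^16≡40, 1083^32≡281, 1083^64≡1140, 1083^128≡385, 1083^256≡497 (mod 1319).
1083^330 = 1083^(256+64+8+2) ≡ 1258 (mod 1319).
Check: 1258² = 1582564 ≡ 1083 (mod 1319). The two roots are 61 and 1258.

61, 1258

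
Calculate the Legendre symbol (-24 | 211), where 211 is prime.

Euler's criterion: (-24/211) ≡ 187^105 (mod 211).
187^2 ≡ 154 (mod 211)
187^4 ≡ 84 (mod 211)
187^8 ≡ 93 (mod 211)
187^16 ≡ 209 (mod 211)
187^32 ≡ 4 (mod 211)
187^64 ≡ 16 (mod 211)
187^105 = 187^(64+32+8+1) ≡ 210 (mod 211).
Result is 210 ≡ −1, so (-24/211) = −1.

-1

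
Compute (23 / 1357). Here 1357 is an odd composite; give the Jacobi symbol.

0

Reciprocity: 23 ≡ 3 and 1357 ≡ 1 (mod 4), so (23/1357) = +(1357/23).
Reduce top mod 23: now compute (0/23).
Top reduces to 0: gcd > 1, so the symbol is 0.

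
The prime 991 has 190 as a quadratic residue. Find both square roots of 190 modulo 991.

Since 991 ≡ 3 (mod 4), a square root of 190 is 190^((991+1)/4) = 190^248 mod 991.
Repeated squaring: 190^2≡424, 190^4≡405, 190^8≡510, 190^16≡458, 190^32≡663, 190^64≡556, 190^128≡935 (mod 991).
190^248 = 190^(128+64+32+16+8) ≡ 558 (mod 991).
Check: 558² = 311364 ≡ 190 (mod 991). The two roots are 433 and 558.

433, 558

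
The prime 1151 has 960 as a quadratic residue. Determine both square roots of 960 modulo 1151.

Since 1151 ≡ 3 (mod 4), a square root of 960 is 960^((1151+1)/4) = 960^288 mod 1151.
Repeated squaring: 960^2≡800, 960^4≡44, 960^8≡785, 960^16≡440, 960^32≡232, 960^64≡878, 960^128≡865, 960^256≡75 (mod 1151).
960^288 = 960^(256+32) ≡ 135 (mod 1151).
Check: 135² = 18225 ≡ 960 (mod 1151). The two roots are 135 and 1016.

135, 1016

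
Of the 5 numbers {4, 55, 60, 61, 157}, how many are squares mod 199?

(4/199) = +1 → QR.
(55/199) = -1 → non-residue.
(60/199) = -1 → non-residue.
(61/199) = +1 → QR.
(157/199) = +1 → QR.
Total quadratic residues among the 5: 3.

3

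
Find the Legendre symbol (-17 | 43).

First reduce: -17 ≡ 26 (mod 43).
Pull out 2: since 43 ≡ 3 (mod 8), (2/43) = -1.
Reciprocity: 13 ≡ 1 and 43 ≡ 3 (mod 4), so (13/43) = +(43/13).
Reduce top mod 13: now compute (4/13).
Pull out 2^2: since 13 ≡ 5 (mod 8), (2/13) = -1, so (2/13)^2 = +1.
Reached (1/13) = 1. Collecting the sign flips along the way, the symbol is -1.

-1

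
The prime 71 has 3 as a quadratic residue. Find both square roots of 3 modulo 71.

28, 43

Since 71 ≡ 3 (mod 4), a square root of 3 is 3^((71+1)/4) = 3^18 mod 71.
Repeated squaring: 3^2≡9, 3^4≡10, 3^8≡29, 3^16≡60 (mod 71).
3^18 = 3^(16+2) ≡ 43 (mod 71).
Check: 43² = 1849 ≡ 3 (mod 71). The two roots are 28 and 43.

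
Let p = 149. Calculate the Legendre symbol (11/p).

-1

Euler's criterion: (11/149) ≡ 11^74 (mod 149).
11^2 ≡ 121 (mod 149)
11^4 ≡ 39 (mod 149)
11^8 ≡ 31 (mod 149)
11^16 ≡ 67 (mod 149)
11^32 ≡ 19 (mod 149)
11^64 ≡ 63 (mod 149)
11^74 = 11^(64+8+2) ≡ 148 (mod 149).
Result is 148 ≡ −1, so (11/149) = −1.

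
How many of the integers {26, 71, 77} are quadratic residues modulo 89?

1

(26/89) = -1 → non-residue.
(71/89) = +1 → QR.
(77/89) = -1 → non-residue.
Total quadratic residues among the 3: 1.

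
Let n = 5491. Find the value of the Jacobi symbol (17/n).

Reciprocity: 17 ≡ 1 and 5491 ≡ 3 (mod 4), so (17/5491) = +(5491/17).
Reduce top mod 17: now compute (0/17).
Top reduces to 0: gcd > 1, so the symbol is 0.

0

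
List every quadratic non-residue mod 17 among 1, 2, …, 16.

Square k = 1,…,8 (k and 17−k give the same square):
1²=1, 2²=4, 3²=9, 4²=16, 5²≡8, 6²≡2, 7²≡15, 8²≡13 (mod 17).
The residues are {1, 2, 4, 8, 9, 13, 15, 16}; the non-residues are the remaining 8 nonzero classes.

3, 5, 6, 7, 10, 11, 12, 14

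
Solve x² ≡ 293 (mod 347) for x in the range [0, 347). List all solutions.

Since 347 ≡ 3 (mod 4), a square root of 293 is 293^((347+1)/4) = 293^87 mod 347.
Repeated squaring: 293^2≡140, 293^4≡168, 293^8≡117, 293^16≡156, 293^32≡46, 293^64≡34 (mod 347).
293^87 = 293^(64+16+4+2+1) ≡ 306 (mod 347).
Check: 306² = 93636 ≡ 293 (mod 347). The two roots are 41 and 306.

41, 306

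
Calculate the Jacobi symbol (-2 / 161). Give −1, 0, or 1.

1

First reduce: -2 ≡ 159 (mod 161).
Reciprocity: 159 ≡ 3 and 161 ≡ 1 (mod 4), so (159/161) = +(161/159).
Reduce top mod 159: now compute (2/159).
Pull out 2: since 159 ≡ 7 (mod 8), (2/159) = +1.
Reached (1/159) = 1. Collecting the sign flips along the way, the symbol is +1.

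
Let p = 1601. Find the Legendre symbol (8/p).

Pull out 2^3: since 1601 ≡ 1 (mod 8), (2/1601) = +1, so (2/1601)^3 = +1.
Reached (1/1601) = 1. Collecting the sign flips along the way, the symbol is +1.

1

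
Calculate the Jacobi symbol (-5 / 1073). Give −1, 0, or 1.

-1

First reduce: -5 ≡ 1068 (mod 1073).
Pull out 2^2: since 1073 ≡ 1 (mod 8), (2/1073) = +1, so (2/1073)^2 = +1.
Reciprocity: 267 ≡ 3 and 1073 ≡ 1 (mod 4), so (267/1073) = +(1073/267).
Reduce top mod 267: now compute (5/267).
Reciprocity: 5 ≡ 1 and 267 ≡ 3 (mod 4), so (5/267) = +(267/5).
Reduce top mod 5: now compute (2/5).
Pull out 2: since 5 ≡ 5 (mod 8), (2/5) = -1.
Reached (1/5) = 1. Collecting the sign flips along the way, the symbol is -1.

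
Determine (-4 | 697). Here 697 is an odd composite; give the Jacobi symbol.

First reduce: -4 ≡ 693 (mod 697).
Reciprocity: 693 ≡ 1 and 697 ≡ 1 (mod 4), so (693/697) = +(697/693).
Reduce top mod 693: now compute (4/693).
Pull out 2^2: since 693 ≡ 5 (mod 8), (2/693) = -1, so (2/693)^2 = +1.
Reached (1/693) = 1. Collecting the sign flips along the way, the symbol is +1.

1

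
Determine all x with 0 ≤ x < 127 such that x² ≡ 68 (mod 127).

24, 103

Since 127 ≡ 3 (mod 4), a square root of 68 is 68^((127+1)/4) = 68^32 mod 127.
Repeated squaring: 68^2≡52, 68^4≡37, 68^8≡99, 68^16≡22, 68^32≡103 (mod 127).
68^32 = 68^(32) ≡ 103 (mod 127).
Check: 103² = 10609 ≡ 68 (mod 127). The two roots are 24 and 103.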